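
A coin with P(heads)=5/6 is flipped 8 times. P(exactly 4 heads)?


Binomial: P(X=4) = C(8,4)×p^4×(1-p)^4
= 70 × 625/1296 × 1/1296 = 21875/839808

P(X=4) = 21875/839808 ≈ 2.60%


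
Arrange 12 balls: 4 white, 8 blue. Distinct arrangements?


12!/(4!×8!) = 495

495


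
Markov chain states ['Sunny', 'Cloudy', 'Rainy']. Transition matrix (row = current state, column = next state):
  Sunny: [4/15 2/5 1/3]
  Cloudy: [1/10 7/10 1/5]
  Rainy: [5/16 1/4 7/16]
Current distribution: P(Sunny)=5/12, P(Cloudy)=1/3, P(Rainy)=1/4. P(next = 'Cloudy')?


P(next=Cloudy) = Σᵢ P(now=i)×P(i→Cloudy)
= 5/12×2/5 + 1/3×7/10 + 1/4×1/4
= 1/6 + 7/30 + 1/16 = 37/80

P = 37/80 ≈ 0.4625


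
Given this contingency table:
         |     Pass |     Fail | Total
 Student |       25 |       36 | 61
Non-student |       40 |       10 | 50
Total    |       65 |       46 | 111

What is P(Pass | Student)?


P(Pass | Student) = 25/(25+36) = 25/61

P(Pass|Student) = 25/61 ≈ 40.98%


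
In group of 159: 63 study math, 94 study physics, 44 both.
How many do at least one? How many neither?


|A∪B| = 63+94-44 = 113
Neither = 159-113 = 46

At least one: 113; Neither: 46


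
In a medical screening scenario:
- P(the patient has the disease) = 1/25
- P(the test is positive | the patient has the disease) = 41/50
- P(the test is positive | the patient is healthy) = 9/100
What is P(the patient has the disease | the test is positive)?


Using Bayes' theorem:
P(A|B) = P(B|A)·P(A) / P(B)

P(the test is positive) = 41/50 × 1/25 + 9/100 × 24/25
= 41/1250 + 54/625 = 149/1250

P(the patient has the disease|the test is positive) = (41/1250) / (149/1250) = 41/149

P(the patient has the disease|the test is positive) = 41/149 ≈ 27.52%


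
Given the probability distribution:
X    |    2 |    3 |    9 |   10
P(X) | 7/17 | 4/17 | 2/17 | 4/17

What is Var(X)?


E[X] = 84/17
E[X²] = 626/17
Var(X) = E[X²] - (E[X])² = 626/17 - 7056/289 = 3586/289

Var(X) = 3586/289 ≈ 12.4083


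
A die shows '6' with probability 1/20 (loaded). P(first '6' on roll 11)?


Geometric: P(X=11) = (1-p)^(k-1)×p = (19/20)^10×1/20 = 6131066257801/204800000000000

P(X=11) = 6131066257801/204800000000000 ≈ 2.99%


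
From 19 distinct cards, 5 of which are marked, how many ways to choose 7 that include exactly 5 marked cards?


Choose 5 of the 5 marked cards and 2 of the other 14 cards:
C(5,5)×C(14,2) = 1×91 = 91

91


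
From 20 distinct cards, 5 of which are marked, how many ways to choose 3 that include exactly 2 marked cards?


Choose 2 of the 5 marked cards and 1 of the other 15 cards:
C(5,2)×C(15,1) = 10×15 = 150

150


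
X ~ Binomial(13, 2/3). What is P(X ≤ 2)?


P(X ≤ 2) = Σ P(X=i) for i=0..2
P(X=0) = 1/1594323
P(X=1) = 26/1594323
P(X=2) = 104/531441
Sum = 113/531441

P(X ≤ 2) = 113/531441 ≈ 0.02%


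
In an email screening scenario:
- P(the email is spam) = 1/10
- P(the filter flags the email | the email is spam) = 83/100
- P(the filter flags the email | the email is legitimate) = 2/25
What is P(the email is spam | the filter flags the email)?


Using Bayes' theorem:
P(A|B) = P(B|A)·P(A) / P(B)

P(the filter flags the email) = 83/100 × 1/10 + 2/25 × 9/10
= 83/1000 + 9/125 = 31/200

P(the email is spam|the filter flags the email) = (83/1000) / (31/200) = 83/155

P(the email is spam|the filter flags the email) = 83/155 ≈ 53.55%


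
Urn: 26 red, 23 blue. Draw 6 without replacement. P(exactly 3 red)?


Hypergeometric: C(26,3)×C(23,3)/C(49,6)
= 2600×1771/13983816 = 325/987

P(X=3) = 325/987 ≈ 32.93%


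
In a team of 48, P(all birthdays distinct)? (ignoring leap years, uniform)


P(all different) = Π(365-i)/365 for i=0..47
= (365/365)×(364/365)×...×(318/365)
= 0.039402

P ≈ 0.0394 ≈ 3.94%


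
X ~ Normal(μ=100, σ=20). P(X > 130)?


z = (130-100)/20 = 1.5
P(X > 130) = 1 - P(Z ≤ 1.5) = 1 - 0.9332 = 0.0668

P(X > 130) ≈ 0.0668


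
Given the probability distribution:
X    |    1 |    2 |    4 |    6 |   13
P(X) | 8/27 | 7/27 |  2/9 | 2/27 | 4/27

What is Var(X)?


E[X] = 110/27
E[X²] = 880/27
Var(X) = E[X²] - (E[X])² = 880/27 - 12100/729 = 11660/729

Var(X) = 11660/729 ≈ 15.9945


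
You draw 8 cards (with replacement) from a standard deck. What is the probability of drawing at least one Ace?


P(not a Ace) = 48/52 = 12/13
P(none in 8 draws) = (12/13)^8 = 429981696/815730721
P(≥1 Ace) = 1 - 429981696/815730721 = 385749025/815730721

P = 385749025/815730721 ≈ 47.29%


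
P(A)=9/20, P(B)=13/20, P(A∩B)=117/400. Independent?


P(A)×P(B) = 117/400
P(A∩B) = 117/400
Equal ✓ → Independent

Yes, independent


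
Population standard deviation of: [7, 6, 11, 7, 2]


Mean = 33/5
  (7-33/5)²=4/25
  (6-33/5)²=9/25
  (11-33/5)²=484/25
  (7-33/5)²=4/25
  (2-33/5)²=529/25
Σ(x-μ)² = 206/5
σ² = (206/5)/5 = 206/25

σ = √(206/25) ≈ 2.8705


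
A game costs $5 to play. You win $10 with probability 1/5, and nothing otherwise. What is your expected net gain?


E[gain] = (10-5)×1/5 + (-5)×4/5
= 1 - 4 = -3

Expected net gain = $-3 ≈ $-3.00


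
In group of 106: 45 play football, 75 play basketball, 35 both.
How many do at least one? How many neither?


|A∪B| = 45+75-35 = 85
Neither = 106-85 = 21

At least one: 85; Neither: 21


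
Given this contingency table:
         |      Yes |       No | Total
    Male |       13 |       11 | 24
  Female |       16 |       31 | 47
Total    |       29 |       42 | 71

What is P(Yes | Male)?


P(Yes | Male) = 13/(13+11) = 13/24

P(Yes|Male) = 13/24 ≈ 54.17%


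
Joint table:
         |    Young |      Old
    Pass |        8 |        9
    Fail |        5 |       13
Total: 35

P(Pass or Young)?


P(Pass∨Young) = P(Pass) + P(Young) - P(Pass∧Young)
= (17 + 13 - 8)/35 = 22/35

P = 22/35 ≈ 62.86%


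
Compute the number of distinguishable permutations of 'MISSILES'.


Letters: 8, freq: {'M': 1, 'I': 2, 'S': 3, 'L': 1, 'E': 1}
8!/(1!×2!×3!×1!×1!) = 40320/12 = 3360

3360


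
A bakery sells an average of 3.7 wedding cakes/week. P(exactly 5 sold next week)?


Poisson(λ=3.7): P(X=5) = e^(-λ)×λ^k/k!
= e^(-3.7) × 3.7^5 / 5!
≈ 0.02472352647 × 693.43957 / 120 ≈ 0.142869

P(X=5) ≈ 0.142869 ≈ 14.29%


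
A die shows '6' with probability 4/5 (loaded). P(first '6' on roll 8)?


Geometric: P(X=8) = (1-p)^(k-1)×p = (1/5)^7×4/5 = 4/390625

P(X=8) = 4/390625 ≈ 0.00%


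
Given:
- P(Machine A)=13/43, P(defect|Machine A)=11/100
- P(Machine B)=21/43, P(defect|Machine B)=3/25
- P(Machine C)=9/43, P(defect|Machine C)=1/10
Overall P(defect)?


P(B) = Σ P(B|Aᵢ)×P(Aᵢ)
  11/100×13/43 = 143/4300
  3/25×21/43 = 63/1075
  1/10×9/43 = 9/430
Sum = 97/860

P(defect) = 97/860 ≈ 11.28%


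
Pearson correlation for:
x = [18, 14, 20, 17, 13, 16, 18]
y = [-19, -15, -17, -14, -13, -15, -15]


n=7, Σx=116, Σy=-108, Σxy=-1809, Σx²=1958, Σy²=1690
r = (7×(-1809) - 116×(-108))/√((7×1958 - 116²)(7×1690 - (-108)²))
= -135/√(250×166) = -135/√41500 ≈ -135/203.7155 ≈ -0.6627

r ≈ -0.6627


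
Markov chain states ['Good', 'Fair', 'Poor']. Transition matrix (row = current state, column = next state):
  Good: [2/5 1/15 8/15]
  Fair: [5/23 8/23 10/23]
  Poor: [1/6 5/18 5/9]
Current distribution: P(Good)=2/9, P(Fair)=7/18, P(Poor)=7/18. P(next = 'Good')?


P(next=Good) = Σᵢ P(now=i)×P(i→Good)
= 2/9×2/5 + 7/18×5/23 + 7/18×1/6
= 4/45 + 35/414 + 7/108 = 2959/12420

P = 2959/12420 ≈ 0.2382


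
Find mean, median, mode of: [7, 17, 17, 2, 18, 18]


Sorted: [2, 7, 17, 17, 18, 18]
Mean = 79/6
Median = 17
Freq: {7: 1, 17: 2, 2: 1, 18: 2}
Mode: [17, 18]

Mean=79/6, Median=17, Mode=[17, 18]


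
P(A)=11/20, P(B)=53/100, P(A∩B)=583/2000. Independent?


P(A)×P(B) = 583/2000
P(A∩B) = 583/2000
Equal ✓ → Independent

Yes, independent


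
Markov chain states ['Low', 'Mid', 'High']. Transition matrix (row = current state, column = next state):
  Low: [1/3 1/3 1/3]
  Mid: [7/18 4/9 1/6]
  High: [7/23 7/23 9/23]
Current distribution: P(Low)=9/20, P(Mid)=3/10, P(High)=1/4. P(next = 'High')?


P(next=High) = Σᵢ P(now=i)×P(i→High)
= 9/20×1/3 + 3/10×1/6 + 1/4×9/23
= 3/20 + 1/20 + 9/92 = 137/460

P = 137/460 ≈ 0.2978


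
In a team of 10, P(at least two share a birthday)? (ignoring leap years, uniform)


P(all different) = Π(365-i)/365 for i=0..9
= 0.883052
P(match) = 1 - 0.883052 = 0.116948

P ≈ 0.1169 ≈ 11.69%


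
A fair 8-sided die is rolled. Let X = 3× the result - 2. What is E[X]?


E[die] = (1+8)/2 = 9/2
E[X] = 3×9/2 - 2 = 23/2

E[X] = 23/2


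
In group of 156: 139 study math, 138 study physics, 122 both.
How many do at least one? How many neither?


|A∪B| = 139+138-122 = 155
Neither = 156-155 = 1

At least one: 155; Neither: 1


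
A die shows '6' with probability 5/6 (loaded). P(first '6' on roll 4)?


Geometric: P(X=4) = (1-p)^(k-1)×p = (1/6)^3×5/6 = 5/1296

P(X=4) = 5/1296 ≈ 0.39%


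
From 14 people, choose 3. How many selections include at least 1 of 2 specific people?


Complement: C(14,3) - C(12,3) = 364 - 220 = 144

144


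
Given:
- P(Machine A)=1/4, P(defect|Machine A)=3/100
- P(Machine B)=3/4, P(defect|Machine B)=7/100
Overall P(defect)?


P(B) = Σ P(B|Aᵢ)×P(Aᵢ)
  3/100×1/4 = 3/400
  7/100×3/4 = 21/400
Sum = 3/50

P(defect) = 3/50 ≈ 6.00%


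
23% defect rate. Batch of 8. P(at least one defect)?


P(all good) = (77/100)^8 = 1235736291547681/10000000000000000
P(≥1 defect) = 8764263708452319/10000000000000000

P = 8764263708452319/10000000000000000 ≈ 87.64%


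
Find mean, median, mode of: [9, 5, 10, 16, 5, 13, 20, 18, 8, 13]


Sorted: [5, 5, 8, 9, 10, 13, 13, 16, 18, 20]
Mean = 117/10
Median = 23/2
Freq: {9: 1, 5: 2, 10: 1, 16: 1, 13: 2, 20: 1, 18: 1, 8: 1}
Mode: [5, 13]

Mean=117/10, Median=23/2, Mode=[5, 13]


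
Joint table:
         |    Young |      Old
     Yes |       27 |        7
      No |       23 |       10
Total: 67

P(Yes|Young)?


P(Yes|Young) = 27/(27+23) = 27/50

P = 27/50 ≈ 54.00%


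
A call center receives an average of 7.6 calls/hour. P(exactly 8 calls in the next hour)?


Poisson(λ=7.6): P(X=8) = e^(-λ)×λ^k/k!
= e^(-7.6) × 7.6^8 / 8!
≈ 0.0005004514334 × 11130347.8745 / 40320 ≈ 0.138150

P(X=8) ≈ 0.138150 ≈ 13.81%


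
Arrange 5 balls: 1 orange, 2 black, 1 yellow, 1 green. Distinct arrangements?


5!/(1!×2!×1!×1!) = 60

60


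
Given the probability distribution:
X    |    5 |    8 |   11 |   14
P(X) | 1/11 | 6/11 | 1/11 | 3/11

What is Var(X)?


E[X] = 106/11
E[X²] = 1118/11
Var(X) = E[X²] - (E[X])² = 1118/11 - 11236/121 = 1062/121

Var(X) = 1062/121 ≈ 8.7769


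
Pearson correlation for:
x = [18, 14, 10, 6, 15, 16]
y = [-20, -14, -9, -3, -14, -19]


n=6, Σx=79, Σy=-79, Σxy=-1178, Σx²=1137, Σy²=1243
r = (6×(-1178) - 79×(-79))/√((6×1137 - 79²)(6×1243 - (-79)²))
= -827/√(581×1217) = -827/√707077 ≈ -827/840.8787 ≈ -0.9835

r ≈ -0.9835


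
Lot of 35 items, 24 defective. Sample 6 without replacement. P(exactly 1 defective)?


Hypergeometric: C(24,1)×C(11,5)/C(35,6)
= 24×462/1623160 = 18/2635

P(X=1) = 18/2635 ≈ 0.68%


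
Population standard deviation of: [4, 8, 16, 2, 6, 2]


Mean = 38/6 = 19/3
  (4-19/3)²=49/9
  (8-19/3)²=25/9
  (16-19/3)²=841/9
  (2-19/3)²=169/9
  (6-19/3)²=1/9
  (2-19/3)²=169/9
Σ(x-μ)² = 418/3
σ² = (418/3)/6 = 209/9

σ = √(209/9) ≈ 4.8189


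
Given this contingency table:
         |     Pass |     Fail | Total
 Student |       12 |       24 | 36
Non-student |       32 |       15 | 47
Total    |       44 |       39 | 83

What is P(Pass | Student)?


P(Pass | Student) = 12/(12+24) = 12/36 = 1/3

P(Pass|Student) = 1/3 ≈ 33.33%


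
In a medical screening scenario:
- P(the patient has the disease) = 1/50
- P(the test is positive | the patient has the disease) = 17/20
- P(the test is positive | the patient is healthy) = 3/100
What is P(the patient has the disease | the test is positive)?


Using Bayes' theorem:
P(A|B) = P(B|A)·P(A) / P(B)

P(the test is positive) = 17/20 × 1/50 + 3/100 × 49/50
= 17/1000 + 147/5000 = 29/625

P(the patient has the disease|the test is positive) = (17/1000) / (29/625) = 85/232

P(the patient has the disease|the test is positive) = 85/232 ≈ 36.64%


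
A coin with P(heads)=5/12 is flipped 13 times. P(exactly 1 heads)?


Binomial: P(X=1) = C(13,1)×p^1×(1-p)^12
= 13 × 5/12 × 13841287201/8916100448256 = 899683668065/106993205379072

P(X=1) = 899683668065/106993205379072 ≈ 0.84%


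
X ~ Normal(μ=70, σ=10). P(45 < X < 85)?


z₁=(45-70)/10=-2.5, z₂=(85-70)/10=1.5
P = Φ(1.5) - Φ(-2.5) = 0.933193 - 0.006210 = 0.926983 ≈ 0.9270

P(45 < X < 85) ≈ 0.9270


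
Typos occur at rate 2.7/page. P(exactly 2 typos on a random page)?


Poisson(λ=2.7): P(X=2) = e^(-λ)×λ^k/k!
= e^(-2.7) × 2.7^2 / 2!
≈ 0.06720551274 × 7.29 / 2 ≈ 0.244964

P(X=2) ≈ 0.244964 ≈ 24.50%


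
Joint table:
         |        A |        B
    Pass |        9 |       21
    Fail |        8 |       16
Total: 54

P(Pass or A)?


P(Pass∨A) = P(Pass) + P(A) - P(Pass∧A)
= (30 + 17 - 9)/54 = 38/54 = 19/27

P = 19/27 ≈ 70.37%


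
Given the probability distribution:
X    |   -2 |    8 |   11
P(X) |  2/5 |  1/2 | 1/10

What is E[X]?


E[X] = Σ x·P(X=x)
= (-2)×(2/5) + (8)×(1/2) + (11)×(1/10)
= 43/10

E[X] = 43/10


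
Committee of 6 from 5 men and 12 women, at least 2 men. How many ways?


Count by #men:
  2M,4W: C(5,2)×C(12,4)=4950
  3M,3W: C(5,3)×C(12,3)=2200
  4M,2W: C(5,4)×C(12,2)=330
  5M,1W: C(5,5)×C(12,1)=12
Total = 7492

7492


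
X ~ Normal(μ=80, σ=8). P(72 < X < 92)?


z₁=(72-80)/8=-1.0, z₂=(92-80)/8=1.5
P = Φ(1.5) - Φ(-1.0) = 0.933193 - 0.158655 = 0.774538 ≈ 0.7745

P(72 < X < 92) ≈ 0.7745


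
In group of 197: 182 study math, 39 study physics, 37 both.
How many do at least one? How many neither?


|A∪B| = 182+39-37 = 184
Neither = 197-184 = 13

At least one: 184; Neither: 13


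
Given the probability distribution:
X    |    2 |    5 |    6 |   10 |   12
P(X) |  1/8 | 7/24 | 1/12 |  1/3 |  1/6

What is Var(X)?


E[X] = 181/24
E[X²] = 545/8
Var(X) = E[X²] - (E[X])² = 545/8 - 32761/576 = 6479/576

Var(X) = 6479/576 ≈ 11.2483


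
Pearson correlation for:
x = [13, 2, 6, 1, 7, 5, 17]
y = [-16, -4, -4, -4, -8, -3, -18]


n=7, Σx=51, Σy=-57, Σxy=-621, Σx²=573, Σy²=701
r = (7×(-621) - 51×(-57))/√((7×573 - 51²)(7×701 - (-57)²))
= -1440/√(1410×1658) = -1440/√2337780 ≈ -1440/1528.9801 ≈ -0.9418

r ≈ -0.9418


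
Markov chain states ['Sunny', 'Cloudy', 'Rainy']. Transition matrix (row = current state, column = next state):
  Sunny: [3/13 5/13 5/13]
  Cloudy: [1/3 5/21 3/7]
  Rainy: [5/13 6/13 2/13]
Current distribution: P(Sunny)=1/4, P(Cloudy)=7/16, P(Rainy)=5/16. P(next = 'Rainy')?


P(next=Rainy) = Σᵢ P(now=i)×P(i→Rainy)
= 1/4×5/13 + 7/16×3/7 + 5/16×2/13
= 5/52 + 3/16 + 5/104 = 69/208

P = 69/208 ≈ 0.3317


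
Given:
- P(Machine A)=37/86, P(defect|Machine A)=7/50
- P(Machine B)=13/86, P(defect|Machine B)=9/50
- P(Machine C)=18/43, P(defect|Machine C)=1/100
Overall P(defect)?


P(B) = Σ P(B|Aᵢ)×P(Aᵢ)
  7/50×37/86 = 259/4300
  9/50×13/86 = 117/4300
  1/100×18/43 = 9/2150
Sum = 197/2150

P(defect) = 197/2150 ≈ 9.16%


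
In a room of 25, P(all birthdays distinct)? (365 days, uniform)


P(all different) = Π(365-i)/365 for i=0..24
= (365/365)×(364/365)×...×(341/365)
= 0.431300

P ≈ 0.4313 ≈ 43.13%


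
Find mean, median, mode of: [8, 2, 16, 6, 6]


Sorted: [2, 6, 6, 8, 16]
Mean = 38/5
Median = 6
Freq: {8: 1, 2: 1, 16: 1, 6: 2}
Mode: [6]

Mean=38/5, Median=6, Mode=6


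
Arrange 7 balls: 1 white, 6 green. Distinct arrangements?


7!/(1!×6!) = 7

7


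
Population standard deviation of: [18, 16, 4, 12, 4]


Mean = 54/5
  (18-54/5)²=1296/25
  (16-54/5)²=676/25
  (4-54/5)²=1156/25
  (12-54/5)²=36/25
  (4-54/5)²=1156/25
Σ(x-μ)² = 864/5
σ² = (864/5)/5 = 864/25

σ = √(864/25) ≈ 5.8788


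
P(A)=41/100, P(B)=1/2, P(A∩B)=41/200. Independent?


P(A)×P(B) = 41/200
P(A∩B) = 41/200
Equal ✓ → Independent

Yes, independent


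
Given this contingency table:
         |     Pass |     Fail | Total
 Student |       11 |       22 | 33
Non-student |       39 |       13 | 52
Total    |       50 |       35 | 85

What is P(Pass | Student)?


P(Pass | Student) = 11/(11+22) = 11/33 = 1/3

P(Pass|Student) = 1/3 ≈ 33.33%


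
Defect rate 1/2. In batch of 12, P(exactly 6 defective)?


Binomial: P(X=6) = C(12,6)×p^6×(1-p)^6
= 924 × 1/64 × 1/64 = 231/1024

P(X=6) = 231/1024 ≈ 22.56%


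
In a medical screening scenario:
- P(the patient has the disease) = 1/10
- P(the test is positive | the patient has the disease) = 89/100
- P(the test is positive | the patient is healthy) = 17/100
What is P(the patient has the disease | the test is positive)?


Using Bayes' theorem:
P(A|B) = P(B|A)·P(A) / P(B)

P(the test is positive) = 89/100 × 1/10 + 17/100 × 9/10
= 89/1000 + 153/1000 = 121/500

P(the patient has the disease|the test is positive) = (89/1000) / (121/500) = 89/242

P(the patient has the disease|the test is positive) = 89/242 ≈ 36.78%


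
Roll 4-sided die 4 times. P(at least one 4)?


P(no 4)^4 = (3/4)^4 = 81/256
P(≥1) = 1 - 81/256 = 175/256

P = 175/256 ≈ 68.36%


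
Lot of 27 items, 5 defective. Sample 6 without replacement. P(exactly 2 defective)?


Hypergeometric: C(5,2)×C(22,4)/C(27,6)
= 10×7315/296010 = 665/2691

P(X=2) = 665/2691 ≈ 24.71%


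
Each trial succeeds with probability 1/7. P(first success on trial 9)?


Geometric: P(X=9) = (1-p)^(k-1)×p = (6/7)^8×1/7 = 1679616/40353607

P(X=9) = 1679616/40353607 ≈ 4.16%


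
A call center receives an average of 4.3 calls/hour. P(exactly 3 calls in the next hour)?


Poisson(λ=4.3): P(X=3) = e^(-λ)×λ^k/k!
= e^(-4.3) × 4.3^3 / 3!
≈ 0.01356855901 × 79.507 / 6 ≈ 0.179799

P(X=3) ≈ 0.179799 ≈ 17.98%


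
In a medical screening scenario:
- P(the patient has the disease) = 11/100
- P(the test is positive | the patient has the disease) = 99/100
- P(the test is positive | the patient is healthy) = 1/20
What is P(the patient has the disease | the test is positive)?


Using Bayes' theorem:
P(A|B) = P(B|A)·P(A) / P(B)

P(the test is positive) = 99/100 × 11/100 + 1/20 × 89/100
= 1089/10000 + 89/2000 = 767/5000

P(the patient has the disease|the test is positive) = (1089/10000) / (767/5000) = 1089/1534

P(the patient has the disease|the test is positive) = 1089/1534 ≈ 70.99%


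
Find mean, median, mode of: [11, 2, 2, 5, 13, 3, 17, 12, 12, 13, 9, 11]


Sorted: [2, 2, 3, 5, 9, 11, 11, 12, 12, 13, 13, 17]
Mean = 110/12 = 55/6
Median = 11
Freq: {11: 2, 2: 2, 5: 1, 13: 2, 3: 1, 17: 1, 12: 2, 9: 1}
Mode: [2, 11, 12, 13]

Mean=55/6, Median=11, Mode=[2, 11, 12, 13]


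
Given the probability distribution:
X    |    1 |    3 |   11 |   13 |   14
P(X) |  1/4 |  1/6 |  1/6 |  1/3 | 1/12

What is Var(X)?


E[X] = 97/12
E[X²] = 1135/12
Var(X) = E[X²] - (E[X])² = 1135/12 - 9409/144 = 4211/144

Var(X) = 4211/144 ≈ 29.2431


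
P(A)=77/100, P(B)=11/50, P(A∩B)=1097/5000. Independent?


P(A)×P(B) = 847/5000
P(A∩B) = 1097/5000
Not equal → NOT independent

No, not independent


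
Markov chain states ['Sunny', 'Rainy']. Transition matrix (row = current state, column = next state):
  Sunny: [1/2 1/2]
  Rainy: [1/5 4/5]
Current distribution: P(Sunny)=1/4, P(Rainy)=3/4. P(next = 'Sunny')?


P(next=Sunny) = Σᵢ P(now=i)×P(i→Sunny)
= 1/4×1/2 + 3/4×1/5
= 1/8 + 3/20 = 11/40

P = 11/40 ≈ 0.2750


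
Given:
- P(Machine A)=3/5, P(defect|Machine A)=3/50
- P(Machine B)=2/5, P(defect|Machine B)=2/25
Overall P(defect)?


P(B) = Σ P(B|Aᵢ)×P(Aᵢ)
  3/50×3/5 = 9/250
  2/25×2/5 = 4/125
Sum = 17/250

P(defect) = 17/250 ≈ 6.80%


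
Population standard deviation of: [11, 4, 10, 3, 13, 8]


Mean = 49/6
  (11-49/6)²=289/36
  (4-49/6)²=625/36
  (10-49/6)²=121/36
  (3-49/6)²=961/36
  (13-49/6)²=841/36
  (8-49/6)²=1/36
Σ(x-μ)² = 473/6
σ² = (473/6)/6 = 473/36

σ = √(473/36) ≈ 3.6248


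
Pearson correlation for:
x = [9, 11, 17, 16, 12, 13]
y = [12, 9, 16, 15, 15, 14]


n=6, Σx=78, Σy=81, Σxy=1081, Σx²=1060, Σy²=1127
r = (6×1081 - 78×81)/√((6×1060 - 78²)(6×1127 - 81²))
= 168/√(276×201) = 168/√55476 ≈ 168/235.5334 ≈ 0.7133

r ≈ 0.7133


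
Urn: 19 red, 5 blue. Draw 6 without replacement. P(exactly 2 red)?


Hypergeometric: C(19,2)×C(5,4)/C(24,6)
= 171×5/134596 = 45/7084

P(X=2) = 45/7084 ≈ 0.64%


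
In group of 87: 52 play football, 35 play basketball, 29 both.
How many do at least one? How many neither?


|A∪B| = 52+35-29 = 58
Neither = 87-58 = 29

At least one: 58; Neither: 29


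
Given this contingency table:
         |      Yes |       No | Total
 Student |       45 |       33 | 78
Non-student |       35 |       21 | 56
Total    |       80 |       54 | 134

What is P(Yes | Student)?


P(Yes | Student) = 45/(45+33) = 45/78 = 15/26

P(Yes|Student) = 15/26 ≈ 57.69%


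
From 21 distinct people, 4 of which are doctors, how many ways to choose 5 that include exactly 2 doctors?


Choose 2 of the 4 doctors and 3 of the other 17 people:
C(4,2)×C(17,3) = 6×680 = 4080

4080


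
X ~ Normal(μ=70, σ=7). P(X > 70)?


z = (70-70)/7 = 0.0
P(X > 70) = 1 - P(Z ≤ 0.0) = 1 - 0.5000 = 0.5000

P(X > 70) ≈ 0.5000


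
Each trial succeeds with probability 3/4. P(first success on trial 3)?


Geometric: P(X=3) = (1-p)^(k-1)×p = (1/4)^2×3/4 = 3/64

P(X=3) = 3/64 ≈ 4.69%


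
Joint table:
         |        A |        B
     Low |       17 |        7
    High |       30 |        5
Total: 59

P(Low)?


P(Low) = (17+7)/59 = 24/59

P(Low) = 24/59 ≈ 40.68%


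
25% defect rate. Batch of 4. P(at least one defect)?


P(all good) = (3/4)^4 = 81/256
P(≥1 defect) = 175/256

P = 175/256 ≈ 68.36%


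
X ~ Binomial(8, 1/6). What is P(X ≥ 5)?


P(X ≥ 5) = Σ P(X=i) for i=5..8
P(X=5) = 875/209952
P(X=6) = 175/419904
P(X=7) = 5/209952
P(X=8) = 1/1679616
Sum = 7741/1679616

P(X ≥ 5) = 7741/1679616 ≈ 0.46%


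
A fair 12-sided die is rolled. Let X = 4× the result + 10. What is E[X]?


E[die] = (1+12)/2 = 13/2
E[X] = 4×13/2 + 10 = 36

E[X] = 36


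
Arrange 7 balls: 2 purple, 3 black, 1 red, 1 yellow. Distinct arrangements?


7!/(2!×3!×1!×1!) = 420

420


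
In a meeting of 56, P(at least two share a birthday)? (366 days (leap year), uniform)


P(all different) = Π(366-i)/366 for i=0..55
= 0.011818
P(match) = 1 - 0.011818 = 0.988182

P ≈ 0.9882 ≈ 98.82%


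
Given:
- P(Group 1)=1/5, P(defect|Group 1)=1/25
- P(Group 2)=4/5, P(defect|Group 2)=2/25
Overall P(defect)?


P(B) = Σ P(B|Aᵢ)×P(Aᵢ)
  1/25×1/5 = 1/125
  2/25×4/5 = 8/125
Sum = 9/125

P(defect) = 9/125 ≈ 7.20%


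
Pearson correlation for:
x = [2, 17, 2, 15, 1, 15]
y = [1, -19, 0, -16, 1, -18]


n=6, Σx=52, Σy=-51, Σxy=-830, Σx²=748, Σy²=943
r = (6×(-830) - 52×(-51))/√((6×748 - 52²)(6×943 - (-51)²))
= -2328/√(1784×3057) = -2328/√5453688 ≈ -2328/2335.3133 ≈ -0.9969

r ≈ -0.9969


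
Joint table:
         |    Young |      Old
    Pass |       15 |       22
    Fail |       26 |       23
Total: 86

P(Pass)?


P(Pass) = (15+22)/86 = 37/86

P(Pass) = 37/86 ≈ 43.02%


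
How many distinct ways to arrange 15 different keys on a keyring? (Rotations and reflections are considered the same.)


Free circular arrangements: rotations and reflections both identified.
(n-1)!/2 = 14!/2 = 87178291200/2 = 43589145600

43589145600


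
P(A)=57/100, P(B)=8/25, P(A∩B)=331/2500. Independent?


P(A)×P(B) = 114/625
P(A∩B) = 331/2500
Not equal → NOT independent

No, not independent


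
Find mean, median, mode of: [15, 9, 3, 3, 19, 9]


Sorted: [3, 3, 9, 9, 15, 19]
Mean = 58/6 = 29/3
Median = 9
Freq: {15: 1, 9: 2, 3: 2, 19: 1}
Mode: [3, 9]

Mean=29/3, Median=9, Mode=[3, 9]


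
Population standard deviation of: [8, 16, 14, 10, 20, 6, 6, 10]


Mean = 90/8 = 45/4
  (8-45/4)²=169/16
  (16-45/4)²=361/16
  (14-45/4)²=121/16
  (10-45/4)²=25/16
  (20-45/4)²=1225/16
  (6-45/4)²=441/16
  (6-45/4)²=441/16
  (10-45/4)²=25/16
Σ(x-μ)² = 351/2
σ² = (351/2)/8 = 351/16

σ = √(351/16) ≈ 4.6837


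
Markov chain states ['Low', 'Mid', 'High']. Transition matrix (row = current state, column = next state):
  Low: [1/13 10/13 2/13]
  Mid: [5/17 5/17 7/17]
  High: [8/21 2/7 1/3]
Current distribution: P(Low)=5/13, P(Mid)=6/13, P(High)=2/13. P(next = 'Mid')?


P(next=Mid) = Σᵢ P(now=i)×P(i→Mid)
= 5/13×10/13 + 6/13×5/17 + 2/13×2/7
= 50/169 + 30/221 + 4/91 = 9564/20111

P = 9564/20111 ≈ 0.4756


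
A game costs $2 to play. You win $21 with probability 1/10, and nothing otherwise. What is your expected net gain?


E[gain] = (21-2)×1/10 + (-2)×9/10
= 19/10 - 9/5 = 1/10

Expected net gain = $1/10 ≈ $0.10


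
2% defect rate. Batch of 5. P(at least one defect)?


P(all good) = (49/50)^5 = 282475249/312500000
P(≥1 defect) = 30024751/312500000

P = 30024751/312500000 ≈ 9.61%


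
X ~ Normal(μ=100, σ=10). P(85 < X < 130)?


z₁=(85-100)/10=-1.5, z₂=(130-100)/10=3.0
P = Φ(3.0) - Φ(-1.5) = 0.998650 - 0.066807 = 0.931843 ≈ 0.9318

P(85 < X < 130) ≈ 0.9318


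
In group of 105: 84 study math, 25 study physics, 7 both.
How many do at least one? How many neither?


|A∪B| = 84+25-7 = 102
Neither = 105-102 = 3

At least one: 102; Neither: 3


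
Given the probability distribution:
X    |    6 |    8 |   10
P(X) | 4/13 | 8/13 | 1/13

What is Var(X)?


E[X] = 98/13
E[X²] = 756/13
Var(X) = E[X²] - (E[X])² = 756/13 - 9604/169 = 224/169

Var(X) = 224/169 ≈ 1.3254


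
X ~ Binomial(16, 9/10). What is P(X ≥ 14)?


P(X ≥ 14) = Σ P(X=i) for i=14..16
P(X=14) = 68630377364883/250000000000000
P(X=15) = 205891132094649/625000000000000
P(X=16) = 1853020188851841/10000000000000000
Sum = 1578498679392309/2000000000000000

P(X ≥ 14) = 1578498679392309/2000000000000000 ≈ 78.92%


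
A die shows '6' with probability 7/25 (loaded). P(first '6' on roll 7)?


Geometric: P(X=7) = (1-p)^(k-1)×p = (18/25)^6×7/25 = 238085568/6103515625

P(X=7) = 238085568/6103515625 ≈ 3.90%


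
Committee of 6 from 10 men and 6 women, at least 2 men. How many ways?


Count by #men:
  2M,4W: C(10,2)×C(6,4)=675
  3M,3W: C(10,3)×C(6,3)=2400
  4M,2W: C(10,4)×C(6,2)=3150
  5M,1W: C(10,5)×C(6,1)=1512
  6M,0W: C(10,6)×C(6,0)=210
Total = 7947

7947


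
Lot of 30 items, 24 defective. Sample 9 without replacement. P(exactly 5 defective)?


Hypergeometric: C(24,5)×C(6,4)/C(30,9)
= 42504×15/14307150 = 84/1885

P(X=5) = 84/1885 ≈ 4.46%


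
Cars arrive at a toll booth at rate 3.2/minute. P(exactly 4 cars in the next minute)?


Poisson(λ=3.2): P(X=4) = e^(-λ)×λ^k/k!
= e^(-3.2) × 3.2^4 / 4!
≈ 0.04076220398 × 104.8576 / 24 ≈ 0.178093

P(X=4) ≈ 0.178093 ≈ 17.81%


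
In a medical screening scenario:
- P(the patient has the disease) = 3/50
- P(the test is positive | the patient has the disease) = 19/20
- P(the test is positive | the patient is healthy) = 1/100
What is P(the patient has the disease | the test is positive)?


Using Bayes' theorem:
P(A|B) = P(B|A)·P(A) / P(B)

P(the test is positive) = 19/20 × 3/50 + 1/100 × 47/50
= 57/1000 + 47/5000 = 83/1250

P(the patient has the disease|the test is positive) = (57/1000) / (83/1250) = 285/332

P(the patient has the disease|the test is positive) = 285/332 ≈ 85.84%


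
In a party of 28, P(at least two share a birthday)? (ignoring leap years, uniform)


P(all different) = Π(365-i)/365 for i=0..27
= 0.345539
P(match) = 1 - 0.345539 = 0.654461

P ≈ 0.6545 ≈ 65.45%


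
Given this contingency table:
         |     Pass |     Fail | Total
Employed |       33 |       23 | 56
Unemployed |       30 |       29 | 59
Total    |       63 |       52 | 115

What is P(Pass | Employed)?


P(Pass | Employed) = 33/(33+23) = 33/56

P(Pass|Employed) = 33/56 ≈ 58.93%


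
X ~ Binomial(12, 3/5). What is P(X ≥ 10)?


P(X ≥ 10) = Σ P(X=i) for i=10..12
P(X=10) = 15588936/244140625
P(X=11) = 4251528/244140625
P(X=12) = 531441/244140625
Sum = 4074381/48828125

P(X ≥ 10) = 4074381/48828125 ≈ 8.34%


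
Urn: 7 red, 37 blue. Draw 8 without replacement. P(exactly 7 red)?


Hypergeometric: C(7,7)×C(37,1)/C(44,8)
= 1×37/177232627 = 1/4790071

P(X=7) = 1/4790071 ≈ 0.00%


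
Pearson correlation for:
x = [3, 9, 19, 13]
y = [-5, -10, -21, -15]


n=4, Σx=44, Σy=-51, Σxy=-699, Σx²=620, Σy²=791
r = (4×(-699) - 44×(-51))/√((4×620 - 44²)(4×791 - (-51)²))
= -552/√(544×563) = -552/√306272 ≈ -552/553.4185 ≈ -0.9974

r ≈ -0.9974


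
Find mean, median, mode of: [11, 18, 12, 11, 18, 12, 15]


Sorted: [11, 11, 12, 12, 15, 18, 18]
Mean = 97/7
Median = 12
Freq: {11: 2, 18: 2, 12: 2, 15: 1}
Mode: [11, 12, 18]

Mean=97/7, Median=12, Mode=[11, 12, 18]


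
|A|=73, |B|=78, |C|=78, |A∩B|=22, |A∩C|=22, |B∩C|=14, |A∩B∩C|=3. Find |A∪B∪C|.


|A∪B∪C| = 73+78+78-22-22-14+3 = 174

|A∪B∪C| = 174


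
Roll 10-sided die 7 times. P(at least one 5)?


P(no 5)^7 = (9/10)^7 = 4782969/10000000
P(≥1) = 1 - 4782969/10000000 = 5217031/10000000

P = 5217031/10000000 ≈ 52.17%


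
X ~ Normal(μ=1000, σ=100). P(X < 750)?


z = (750-1000)/100 = -2.5
P(Z < -2.5) = 0.0062

P(X < 750) ≈ 0.0062


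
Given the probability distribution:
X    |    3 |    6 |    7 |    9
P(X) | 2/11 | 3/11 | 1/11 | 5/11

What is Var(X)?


E[X] = 76/11
E[X²] = 580/11
Var(X) = E[X²] - (E[X])² = 580/11 - 5776/121 = 604/121

Var(X) = 604/121 ≈ 4.9917


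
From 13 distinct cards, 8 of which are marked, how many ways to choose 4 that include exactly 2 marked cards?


Choose 2 of the 8 marked cards and 2 of the other 5 cards:
C(8,2)×C(5,2) = 28×10 = 280

280


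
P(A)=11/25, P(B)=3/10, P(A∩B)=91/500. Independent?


P(A)×P(B) = 33/250
P(A∩B) = 91/500
Not equal → NOT independent

No, not independent


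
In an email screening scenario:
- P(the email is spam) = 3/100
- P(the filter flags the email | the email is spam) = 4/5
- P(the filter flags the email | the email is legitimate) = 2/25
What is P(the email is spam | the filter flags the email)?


Using Bayes' theorem:
P(A|B) = P(B|A)·P(A) / P(B)

P(the filter flags the email) = 4/5 × 3/100 + 2/25 × 97/100
= 3/125 + 97/1250 = 127/1250

P(the email is spam|the filter flags the email) = (3/125) / (127/1250) = 30/127

P(the email is spam|the filter flags the email) = 30/127 ≈ 23.62%


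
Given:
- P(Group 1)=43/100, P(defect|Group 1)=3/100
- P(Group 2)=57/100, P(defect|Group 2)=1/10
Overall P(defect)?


P(B) = Σ P(B|Aᵢ)×P(Aᵢ)
  3/100×43/100 = 129/10000
  1/10×57/100 = 57/1000
Sum = 699/10000

P(defect) = 699/10000 ≈ 6.99%


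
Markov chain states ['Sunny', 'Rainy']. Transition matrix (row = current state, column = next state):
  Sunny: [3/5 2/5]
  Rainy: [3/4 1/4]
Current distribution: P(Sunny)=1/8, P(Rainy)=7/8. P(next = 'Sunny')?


P(next=Sunny) = Σᵢ P(now=i)×P(i→Sunny)
= 1/8×3/5 + 7/8×3/4
= 3/40 + 21/32 = 117/160

P = 117/160 ≈ 0.7312


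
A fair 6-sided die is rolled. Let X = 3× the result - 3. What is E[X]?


E[die] = (1+6)/2 = 7/2
E[X] = 3×7/2 - 3 = 15/2

E[X] = 15/2


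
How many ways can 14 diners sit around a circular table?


Circular arrangements of 14 distinct objects: fix one position to break rotational symmetry.
(n-1)! = 13! = 6227020800

6227020800


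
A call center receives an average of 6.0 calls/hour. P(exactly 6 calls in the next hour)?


Poisson(λ=6.0): P(X=6) = e^(-λ)×λ^k/k!
= e^(-6.0) × 6.0^6 / 6!
≈ 0.002478752177 × 46656 / 720 ≈ 0.160623

P(X=6) ≈ 0.160623 ≈ 16.06%


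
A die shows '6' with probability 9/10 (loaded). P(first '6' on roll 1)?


Geometric: P(X=1) = (1-p)^(k-1)×p = (1/10)^0×9/10 = 9/10

P(X=1) = 9/10 ≈ 90.00%


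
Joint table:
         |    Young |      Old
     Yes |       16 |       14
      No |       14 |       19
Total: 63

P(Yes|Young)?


P(Yes|Young) = 16/(16+14) = 16/30 = 8/15

P = 8/15 ≈ 53.33%


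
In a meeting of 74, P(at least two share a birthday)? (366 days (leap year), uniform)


P(all different) = Π(366-i)/366 for i=0..73
= 0.000360
P(match) = 1 - 0.000360 = 0.999640

P ≈ 0.9996 ≈ 99.96%


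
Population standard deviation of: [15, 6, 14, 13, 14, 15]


Mean = 77/6
  (15-77/6)²=169/36
  (6-77/6)²=1681/36
  (14-77/6)²=49/36
  (13-77/6)²=1/36
  (14-77/6)²=49/36
  (15-77/6)²=169/36
Σ(x-μ)² = 353/6
σ² = (353/6)/6 = 353/36

σ = √(353/36) ≈ 3.1314


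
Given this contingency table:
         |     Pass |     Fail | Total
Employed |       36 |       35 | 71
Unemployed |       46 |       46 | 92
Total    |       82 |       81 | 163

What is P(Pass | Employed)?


P(Pass | Employed) = 36/(36+35) = 36/71

P(Pass|Employed) = 36/71 ≈ 50.70%


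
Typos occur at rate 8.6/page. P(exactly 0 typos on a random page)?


Poisson(λ=8.6): P(X=0) = e^(-λ)×λ^k/k!
= e^(-8.6) × 8.6^0 / 0!
≈ 0.0001841057937 × 1 / 1 ≈ 0.000184

P(X=0) ≈ 0.000184 ≈ 0.02%


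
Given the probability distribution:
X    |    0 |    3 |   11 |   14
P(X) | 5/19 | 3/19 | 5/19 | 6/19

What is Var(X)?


E[X] = 148/19
E[X²] = 1808/19
Var(X) = E[X²] - (E[X])² = 1808/19 - 21904/361 = 12448/361

Var(X) = 12448/361 ≈ 34.4820


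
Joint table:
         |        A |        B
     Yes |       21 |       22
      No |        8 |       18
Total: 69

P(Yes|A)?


P(Yes|A) = 21/(21+8) = 21/29

P = 21/29 ≈ 72.41%


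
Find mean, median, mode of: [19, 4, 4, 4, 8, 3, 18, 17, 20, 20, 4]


Sorted: [3, 4, 4, 4, 4, 8, 17, 18, 19, 20, 20]
Mean = 121/11 = 11
Median = 8
Freq: {19: 1, 4: 4, 8: 1, 3: 1, 18: 1, 17: 1, 20: 2}
Mode: [4]

Mean=11, Median=8, Mode=4


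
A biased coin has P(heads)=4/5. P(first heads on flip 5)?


Geometric: P(X=5) = (1-p)^(k-1)×p = (1/5)^4×4/5 = 4/3125

P(X=5) = 4/3125 ≈ 0.13%


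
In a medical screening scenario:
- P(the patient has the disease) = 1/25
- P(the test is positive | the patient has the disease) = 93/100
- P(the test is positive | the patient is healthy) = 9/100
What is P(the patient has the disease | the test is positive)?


Using Bayes' theorem:
P(A|B) = P(B|A)·P(A) / P(B)

P(the test is positive) = 93/100 × 1/25 + 9/100 × 24/25
= 93/2500 + 54/625 = 309/2500

P(the patient has the disease|the test is positive) = (93/2500) / (309/2500) = 31/103

P(the patient has the disease|the test is positive) = 31/103 ≈ 30.10%


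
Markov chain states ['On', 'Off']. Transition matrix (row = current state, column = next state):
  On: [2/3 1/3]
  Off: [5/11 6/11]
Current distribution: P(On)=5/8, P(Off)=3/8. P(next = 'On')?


P(next=On) = Σᵢ P(now=i)×P(i→On)
= 5/8×2/3 + 3/8×5/11
= 5/12 + 15/88 = 155/264

P = 155/264 ≈ 0.5871


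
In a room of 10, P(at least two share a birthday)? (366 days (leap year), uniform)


P(all different) = Π(366-i)/366 for i=0..9
= 0.883355
P(match) = 1 - 0.883355 = 0.116645

P ≈ 0.1166 ≈ 11.66%


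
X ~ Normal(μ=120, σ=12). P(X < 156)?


z = (156-120)/12 = 3.0
P(Z < 3.0) = 0.9987

P(X < 156) ≈ 0.9987


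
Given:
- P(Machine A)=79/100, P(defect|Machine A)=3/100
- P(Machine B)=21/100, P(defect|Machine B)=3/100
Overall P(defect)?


P(B) = Σ P(B|Aᵢ)×P(Aᵢ)
  3/100×79/100 = 237/10000
  3/100×21/100 = 63/10000
Sum = 3/100

P(defect) = 3/100 ≈ 3.00%


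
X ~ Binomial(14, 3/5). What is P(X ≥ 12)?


P(X ≥ 12) = Σ P(X=i) for i=12..14
P(X=12) = 193444524/6103515625
P(X=13) = 44641044/6103515625
P(X=14) = 4782969/6103515625
Sum = 242868537/6103515625

P(X ≥ 12) = 242868537/6103515625 ≈ 3.98%


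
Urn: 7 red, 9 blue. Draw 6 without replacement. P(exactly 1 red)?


Hypergeometric: C(7,1)×C(9,5)/C(16,6)
= 7×126/8008 = 63/572

P(X=1) = 63/572 ≈ 11.01%


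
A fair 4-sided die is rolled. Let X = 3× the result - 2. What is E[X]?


E[die] = (1+4)/2 = 5/2
E[X] = 3×5/2 - 2 = 11/2

E[X] = 11/2


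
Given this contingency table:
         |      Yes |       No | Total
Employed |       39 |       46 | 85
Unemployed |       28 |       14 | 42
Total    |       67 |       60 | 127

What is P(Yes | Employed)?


P(Yes | Employed) = 39/(39+46) = 39/85

P(Yes|Employed) = 39/85 ≈ 45.88%


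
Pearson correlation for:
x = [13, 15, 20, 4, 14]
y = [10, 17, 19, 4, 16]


n=5, Σx=66, Σy=66, Σxy=1005, Σx²=1006, Σy²=1022
r = (5×1005 - 66×66)/√((5×1006 - 66²)(5×1022 - 66²))
= 669/√(674×754) = 669/√508196 ≈ 669/712.8787 ≈ 0.9384

r ≈ 0.9384


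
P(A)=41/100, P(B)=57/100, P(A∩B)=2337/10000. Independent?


P(A)×P(B) = 2337/10000
P(A∩B) = 2337/10000
Equal ✓ → Independent

Yes, independent


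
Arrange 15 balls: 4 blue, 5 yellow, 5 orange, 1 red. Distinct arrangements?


15!/(4!×5!×5!×1!) = 3783780

3783780


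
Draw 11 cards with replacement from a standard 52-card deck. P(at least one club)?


P(not a club) = 39/52 = 3/4
P(none in 11 draws) = (3/4)^11 = 177147/4194304
P(≥1 club) = 1 - 177147/4194304 = 4017157/4194304

P = 4017157/4194304 ≈ 95.78%


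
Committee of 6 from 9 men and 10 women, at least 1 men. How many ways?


Count by #men:
  1M,5W: C(9,1)×C(10,5)=2268
  2M,4W: C(9,2)×C(10,4)=7560
  3M,3W: C(9,3)×C(10,3)=10080
  4M,2W: C(9,4)×C(10,2)=5670
  5M,1W: C(9,5)×C(10,1)=1260
  6M,0W: C(9,6)×C(10,0)=84
Total = 26922

26922


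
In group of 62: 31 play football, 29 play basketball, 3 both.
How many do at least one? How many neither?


|A∪B| = 31+29-3 = 57
Neither = 62-57 = 5

At least one: 57; Neither: 5


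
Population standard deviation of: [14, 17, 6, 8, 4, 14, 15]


Mean = 78/7
  (14-78/7)²=400/49
  (17-78/7)²=1681/49
  (6-78/7)²=1296/49
  (8-78/7)²=484/49
  (4-78/7)²=2500/49
  (14-78/7)²=400/49
  (15-78/7)²=729/49
Σ(x-μ)² = 1070/7
σ² = (1070/7)/7 = 1070/49

σ = √(1070/49) ≈ 4.6730


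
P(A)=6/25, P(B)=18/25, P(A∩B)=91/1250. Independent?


P(A)×P(B) = 108/625
P(A∩B) = 91/1250
Not equal → NOT independent

No, not independent


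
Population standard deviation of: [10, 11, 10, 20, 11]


Mean = 62/5
  (10-62/5)²=144/25
  (11-62/5)²=49/25
  (10-62/5)²=144/25
  (20-62/5)²=1444/25
  (11-62/5)²=49/25
Σ(x-μ)² = 366/5
σ² = (366/5)/5 = 366/25

σ = √(366/25) ≈ 3.8262


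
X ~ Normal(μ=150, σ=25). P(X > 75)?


z = (75-150)/25 = -3.0
P(X > 75) = 1 - P(Z ≤ -3.0) = 1 - 0.0013 = 0.9987

P(X > 75) ≈ 0.9987


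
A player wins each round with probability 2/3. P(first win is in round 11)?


Geometric: P(X=11) = (1-p)^(k-1)×p = (1/3)^10×2/3 = 2/177147

P(X=11) = 2/177147 ≈ 0.00%


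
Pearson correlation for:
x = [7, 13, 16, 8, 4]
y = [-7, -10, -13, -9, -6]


n=5, Σx=48, Σy=-45, Σxy=-483, Σx²=554, Σy²=435
r = (5×(-483) - 48×(-45))/√((5×554 - 48²)(5×435 - (-45)²))
= -255/√(466×150) = -255/√69900 ≈ -255/264.3861 ≈ -0.9645

r ≈ -0.9645


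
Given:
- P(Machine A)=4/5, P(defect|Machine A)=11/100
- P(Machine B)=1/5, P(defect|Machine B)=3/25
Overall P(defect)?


P(B) = Σ P(B|Aᵢ)×P(Aᵢ)
  11/100×4/5 = 11/125
  3/25×1/5 = 3/125
Sum = 14/125

P(defect) = 14/125 ≈ 11.20%


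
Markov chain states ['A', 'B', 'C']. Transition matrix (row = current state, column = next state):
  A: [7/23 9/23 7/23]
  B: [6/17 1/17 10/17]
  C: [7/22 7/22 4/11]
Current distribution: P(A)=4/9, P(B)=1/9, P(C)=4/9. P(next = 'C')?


P(next=C) = Σᵢ P(now=i)×P(i→C)
= 4/9×7/23 + 1/9×10/17 + 4/9×4/11
= 28/207 + 10/153 + 16/99 = 1558/4301

P = 1558/4301 ≈ 0.3622
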